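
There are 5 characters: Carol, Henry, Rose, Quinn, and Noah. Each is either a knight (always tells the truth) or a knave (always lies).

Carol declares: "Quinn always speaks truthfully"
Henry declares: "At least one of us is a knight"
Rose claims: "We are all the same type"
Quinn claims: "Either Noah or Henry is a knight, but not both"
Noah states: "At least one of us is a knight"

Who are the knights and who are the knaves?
Carol is a knave.
Henry is a knight.
Rose is a knave.
Quinn is a knave.
Noah is a knight.

Verification:
- Carol (knave) says "Quinn always speaks truthfully" - this is FALSE (a lie) because Quinn is a knave.
- Henry (knight) says "At least one of us is a knight" - this is TRUE because Henry and Noah are knights.
- Rose (knave) says "We are all the same type" - this is FALSE (a lie) because Henry and Noah are knights and Carol, Rose, and Quinn are knaves.
- Quinn (knave) says "Either Noah or Henry is a knight, but not both" - this is FALSE (a lie) because Noah is a knight and Henry is a knight.
- Noah (knight) says "At least one of us is a knight" - this is TRUE because Henry and Noah are knights.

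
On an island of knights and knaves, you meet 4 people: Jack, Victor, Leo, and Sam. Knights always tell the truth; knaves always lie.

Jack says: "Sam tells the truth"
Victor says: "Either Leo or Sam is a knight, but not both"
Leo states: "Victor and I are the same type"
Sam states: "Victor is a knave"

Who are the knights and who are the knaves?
Jack is a knave.
Victor is a knight.
Leo is a knight.
Sam is a knave.

Verification:
- Jack (knave) says "Sam tells the truth" - this is FALSE (a lie) because Sam is a knave.
- Victor (knight) says "Either Leo or Sam is a knight, but not both" - this is TRUE because Leo is a knight and Sam is a knave.
- Leo (knight) says "Victor and I are the same type" - this is TRUE because Leo is a knight and Victor is a knight.
- Sam (knave) says "Victor is a knave" - this is FALSE (a lie) because Victor is a knight.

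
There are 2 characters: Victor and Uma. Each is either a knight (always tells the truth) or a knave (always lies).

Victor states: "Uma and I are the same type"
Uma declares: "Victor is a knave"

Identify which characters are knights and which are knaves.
Victor is a knave.
Uma is a knight.

Verification:
- Victor (knave) says "Uma and I are the same type" - this is FALSE (a lie) because Victor is a knave and Uma is a knight.
- Uma (knight) says "Victor is a knave" - this is TRUE because Victor is a knave.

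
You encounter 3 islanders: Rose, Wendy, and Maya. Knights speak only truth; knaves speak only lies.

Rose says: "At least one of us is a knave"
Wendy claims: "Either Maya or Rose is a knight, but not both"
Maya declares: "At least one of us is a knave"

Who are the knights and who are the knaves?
Rose is a knight.
Wendy is a knave.
Maya is a knight.

Verification:
- Rose (knight) says "At least one of us is a knave" - this is TRUE because Wendy is a knave.
- Wendy (knave) says "Either Maya or Rose is a knight, but not both" - this is FALSE (a lie) because Maya is a knight and Rose is a knight.
- Maya (knight) says "At least one of us is a knave" - this is TRUE because Wendy is a knave.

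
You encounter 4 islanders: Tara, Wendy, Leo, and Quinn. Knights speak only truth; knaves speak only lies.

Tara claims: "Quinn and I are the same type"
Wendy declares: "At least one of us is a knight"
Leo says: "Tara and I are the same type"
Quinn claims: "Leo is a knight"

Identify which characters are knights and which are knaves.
Tara is a knight.
Wendy is a knight.
Leo is a knight.
Quinn is a knight.

Verification:
- Tara (knight) says "Quinn and I are the same type" - this is TRUE because Tara is a knight and Quinn is a knight.
- Wendy (knight) says "At least one of us is a knight" - this is TRUE because Tara, Wendy, Leo, and Quinn are knights.
- Leo (knight) says "Tara and I are the same type" - this is TRUE because Leo is a knight and Tara is a knight.
- Quinn (knight) says "Leo is a knight" - this is TRUE because Leo is a knight.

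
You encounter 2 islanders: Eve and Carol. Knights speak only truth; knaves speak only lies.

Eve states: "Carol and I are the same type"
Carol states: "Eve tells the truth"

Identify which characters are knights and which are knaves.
Eve is a knight.
Carol is a knight.

Verification:
- Eve (knight) says "Carol and I are the same type" - this is TRUE because Eve is a knight and Carol is a knight.
- Carol (knight) says "Eve tells the truth" - this is TRUE because Eve is a knight.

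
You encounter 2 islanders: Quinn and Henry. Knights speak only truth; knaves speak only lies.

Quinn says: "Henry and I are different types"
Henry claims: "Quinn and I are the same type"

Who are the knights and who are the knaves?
Quinn is a knight.
Henry is a knave.

Verification:
- Quinn (knight) says "Henry and I are different types" - this is TRUE because Quinn is a knight and Henry is a knave.
- Henry (knave) says "Quinn and I are the same type" - this is FALSE (a lie) because Henry is a knave and Quinn is a knight.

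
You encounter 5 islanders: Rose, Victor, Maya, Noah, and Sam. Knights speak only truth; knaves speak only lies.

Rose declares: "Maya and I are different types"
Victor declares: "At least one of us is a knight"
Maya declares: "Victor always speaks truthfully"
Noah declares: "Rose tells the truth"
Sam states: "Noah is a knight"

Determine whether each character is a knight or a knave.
Rose is a knave.
Victor is a knave.
Maya is a knave.
Noah is a knave.
Sam is a knave.

Verification:
- Rose (knave) says "Maya and I are different types" - this is FALSE (a lie) because Rose is a knave and Maya is a knave.
- Victor (knave) says "At least one of us is a knight" - this is FALSE (a lie) because no one is a knight.
- Maya (knave) says "Victor always speaks truthfully" - this is FALSE (a lie) because Victor is a knave.
- Noah (knave) says "Rose tells the truth" - this is FALSE (a lie) because Rose is a knave.
- Sam (knave) says "Noah is a knight" - this is FALSE (a lie) because Noah is a knave.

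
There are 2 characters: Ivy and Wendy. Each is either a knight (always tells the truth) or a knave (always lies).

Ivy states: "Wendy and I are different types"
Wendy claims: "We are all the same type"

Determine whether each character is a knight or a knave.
Ivy is a knight.
Wendy is a knave.

Verification:
- Ivy (knight) says "Wendy and I are different types" - this is TRUE because Ivy is a knight and Wendy is a knave.
- Wendy (knave) says "We are all the same type" - this is FALSE (a lie) because Ivy is a knight and Wendy is a knave.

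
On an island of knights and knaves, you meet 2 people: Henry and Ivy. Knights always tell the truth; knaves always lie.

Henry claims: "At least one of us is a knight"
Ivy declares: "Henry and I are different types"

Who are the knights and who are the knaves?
Henry is a knave.
Ivy is a knave.

Verification:
- Henry (knave) says "At least one of us is a knight" - this is FALSE (a lie) because no one is a knight.
- Ivy (knave) says "Henry and I are different types" - this is FALSE (a lie) because Ivy is a knave and Henry is a knave.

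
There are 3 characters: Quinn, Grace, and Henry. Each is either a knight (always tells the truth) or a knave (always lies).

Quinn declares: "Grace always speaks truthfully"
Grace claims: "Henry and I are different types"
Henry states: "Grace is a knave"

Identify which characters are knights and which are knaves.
Quinn is a knight.
Grace is a knight.
Henry is a knave.

Verification:
- Quinn (knight) says "Grace always speaks truthfully" - this is TRUE because Grace is a knight.
- Grace (knight) says "Henry and I are different types" - this is TRUE because Grace is a knight and Henry is a knave.
- Henry (knave) says "Grace is a knave" - this is FALSE (a lie) because Grace is a knight.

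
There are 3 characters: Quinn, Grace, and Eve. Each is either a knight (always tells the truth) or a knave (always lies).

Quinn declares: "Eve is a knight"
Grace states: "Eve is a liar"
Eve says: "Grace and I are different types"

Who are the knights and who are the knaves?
Quinn is a knight.
Grace is a knave.
Eve is a knight.

Verification:
- Quinn (knight) says "Eve is a knight" - this is TRUE because Eve is a knight.
- Grace (knave) says "Eve is a liar" - this is FALSE (a lie) because Eve is a knight.
- Eve (knight) says "Grace and I are different types" - this is TRUE because Eve is a knight and Grace is a knave.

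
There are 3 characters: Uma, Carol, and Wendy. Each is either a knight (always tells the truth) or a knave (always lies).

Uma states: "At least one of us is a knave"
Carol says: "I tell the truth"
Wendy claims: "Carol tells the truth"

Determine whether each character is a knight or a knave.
Uma is a knight.
Carol is a knave.
Wendy is a knave.

Verification:
- Uma (knight) says "At least one of us is a knave" - this is TRUE because Carol and Wendy are knaves.
- Carol (knave) says "I tell the truth" - this is FALSE (a lie) because Carol is a knave.
- Wendy (knave) says "Carol tells the truth" - this is FALSE (a lie) because Carol is a knave.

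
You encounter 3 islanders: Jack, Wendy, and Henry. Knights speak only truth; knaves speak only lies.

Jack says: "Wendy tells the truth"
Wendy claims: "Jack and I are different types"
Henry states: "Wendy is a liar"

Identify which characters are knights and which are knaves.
Jack is a knave.
Wendy is a knave.
Henry is a knight.

Verification:
- Jack (knave) says "Wendy tells the truth" - this is FALSE (a lie) because Wendy is a knave.
- Wendy (knave) says "Jack and I are different types" - this is FALSE (a lie) because Wendy is a knave and Jack is a knave.
- Henry (knight) says "Wendy is a liar" - this is TRUE because Wendy is a knave.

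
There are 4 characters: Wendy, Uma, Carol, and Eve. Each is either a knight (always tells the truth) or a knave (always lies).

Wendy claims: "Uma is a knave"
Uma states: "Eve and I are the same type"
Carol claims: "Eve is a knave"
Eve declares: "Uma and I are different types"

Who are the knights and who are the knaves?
Wendy is a knight.
Uma is a knave.
Carol is a knave.
Eve is a knight.

Verification:
- Wendy (knight) says "Uma is a knave" - this is TRUE because Uma is a knave.
- Uma (knave) says "Eve and I are the same type" - this is FALSE (a lie) because Uma is a knave and Eve is a knight.
- Carol (knave) says "Eve is a knave" - this is FALSE (a lie) because Eve is a knight.
- Eve (knight) says "Uma and I are different types" - this is TRUE because Eve is a knight and Uma is a knave.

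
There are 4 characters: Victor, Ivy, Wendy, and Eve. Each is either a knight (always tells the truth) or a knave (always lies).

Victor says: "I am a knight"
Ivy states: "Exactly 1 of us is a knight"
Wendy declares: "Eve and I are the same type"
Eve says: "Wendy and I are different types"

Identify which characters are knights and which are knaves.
Victor is a knight.
Ivy is a knave.
Wendy is a knave.
Eve is a knight.

Verification:
- Victor (knight) says "I am a knight" - this is TRUE because Victor is a knight.
- Ivy (knave) says "Exactly 1 of us is a knight" - this is FALSE (a lie) because there are 2 knights.
- Wendy (knave) says "Eve and I are the same type" - this is FALSE (a lie) because Wendy is a knave and Eve is a knight.
- Eve (knight) says "Wendy and I are different types" - this is TRUE because Eve is a knight and Wendy is a knave.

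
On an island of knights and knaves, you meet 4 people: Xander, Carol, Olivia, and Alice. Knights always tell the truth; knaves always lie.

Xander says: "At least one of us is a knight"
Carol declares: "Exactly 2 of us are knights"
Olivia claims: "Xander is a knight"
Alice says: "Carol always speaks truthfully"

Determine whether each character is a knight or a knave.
Xander is a knave.
Carol is a knave.
Olivia is a knave.
Alice is a knave.

Verification:
- Xander (knave) says "At least one of us is a knight" - this is FALSE (a lie) because no one is a knight.
- Carol (knave) says "Exactly 2 of us are knights" - this is FALSE (a lie) because there are 0 knights.
- Olivia (knave) says "Xander is a knight" - this is FALSE (a lie) because Xander is a knave.
- Alice (knave) says "Carol always speaks truthfully" - this is FALSE (a lie) because Carol is a knave.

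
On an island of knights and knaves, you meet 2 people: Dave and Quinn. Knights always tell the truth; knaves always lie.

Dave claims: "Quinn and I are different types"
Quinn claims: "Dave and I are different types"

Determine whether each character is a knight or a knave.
Dave is a knave.
Quinn is a knave.

Verification:
- Dave (knave) says "Quinn and I are different types" - this is FALSE (a lie) because Dave is a knave and Quinn is a knave.
- Quinn (knave) says "Dave and I are different types" - this is FALSE (a lie) because Quinn is a knave and Dave is a knave.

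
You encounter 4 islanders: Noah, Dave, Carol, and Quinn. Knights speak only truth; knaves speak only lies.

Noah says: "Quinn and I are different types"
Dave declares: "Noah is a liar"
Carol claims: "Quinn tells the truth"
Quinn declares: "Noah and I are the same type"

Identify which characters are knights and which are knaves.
Noah is a knight.
Dave is a knave.
Carol is a knave.
Quinn is a knave.

Verification:
- Noah (knight) says "Quinn and I are different types" - this is TRUE because Noah is a knight and Quinn is a knave.
- Dave (knave) says "Noah is a liar" - this is FALSE (a lie) because Noah is a knight.
- Carol (knave) says "Quinn tells the truth" - this is FALSE (a lie) because Quinn is a knave.
- Quinn (knave) says "Noah and I are the same type" - this is FALSE (a lie) because Quinn is a knave and Noah is a knight.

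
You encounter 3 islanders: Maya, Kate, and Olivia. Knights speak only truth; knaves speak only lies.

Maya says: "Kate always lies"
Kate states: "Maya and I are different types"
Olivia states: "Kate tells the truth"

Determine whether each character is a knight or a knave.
Maya is a knave.
Kate is a knight.
Olivia is a knight.

Verification:
- Maya (knave) says "Kate always lies" - this is FALSE (a lie) because Kate is a knight.
- Kate (knight) says "Maya and I are different types" - this is TRUE because Kate is a knight and Maya is a knave.
- Olivia (knight) says "Kate tells the truth" - this is TRUE because Kate is a knight.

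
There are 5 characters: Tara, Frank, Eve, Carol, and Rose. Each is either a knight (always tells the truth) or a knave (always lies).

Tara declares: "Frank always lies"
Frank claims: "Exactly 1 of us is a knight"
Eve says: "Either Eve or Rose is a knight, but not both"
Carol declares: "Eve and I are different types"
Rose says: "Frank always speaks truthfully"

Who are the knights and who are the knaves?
Tara is a knight.
Frank is a knave.
Eve is a knave.
Carol is a knight.
Rose is a knave.

Verification:
- Tara (knight) says "Frank always lies" - this is TRUE because Frank is a knave.
- Frank (knave) says "Exactly 1 of us is a knight" - this is FALSE (a lie) because there are 2 knights.
- Eve (knave) says "Either Eve or Rose is a knight, but not both" - this is FALSE (a lie) because Eve is a knave and Rose is a knave.
- Carol (knight) says "Eve and I are different types" - this is TRUE because Carol is a knight and Eve is a knave.
- Rose (knave) says "Frank always speaks truthfully" - this is FALSE (a lie) because Frank is a knave.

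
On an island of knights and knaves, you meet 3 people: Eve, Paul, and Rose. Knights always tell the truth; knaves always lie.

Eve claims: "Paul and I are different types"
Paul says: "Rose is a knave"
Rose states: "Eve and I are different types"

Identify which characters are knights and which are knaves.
Eve is a knave.
Paul is a knave.
Rose is a knight.

Verification:
- Eve (knave) says "Paul and I are different types" - this is FALSE (a lie) because Eve is a knave and Paul is a knave.
- Paul (knave) says "Rose is a knave" - this is FALSE (a lie) because Rose is a knight.
- Rose (knight) says "Eve and I are different types" - this is TRUE because Rose is a knight and Eve is a knave.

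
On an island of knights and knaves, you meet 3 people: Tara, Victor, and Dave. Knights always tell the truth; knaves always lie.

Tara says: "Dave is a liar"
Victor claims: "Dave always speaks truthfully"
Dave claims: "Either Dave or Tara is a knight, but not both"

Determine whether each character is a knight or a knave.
Tara is a knave.
Victor is a knight.
Dave is a knight.

Verification:
- Tara (knave) says "Dave is a liar" - this is FALSE (a lie) because Dave is a knight.
- Victor (knight) says "Dave always speaks truthfully" - this is TRUE because Dave is a knight.
- Dave (knight) says "Either Dave or Tara is a knight, but not both" - this is TRUE because Dave is a knight and Tara is a knave.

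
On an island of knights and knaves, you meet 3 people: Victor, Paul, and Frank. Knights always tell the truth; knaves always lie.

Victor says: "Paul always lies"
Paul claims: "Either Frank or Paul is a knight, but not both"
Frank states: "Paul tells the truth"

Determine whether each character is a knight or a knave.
Victor is a knight.
Paul is a knave.
Frank is a knave.

Verification:
- Victor (knight) says "Paul always lies" - this is TRUE because Paul is a knave.
- Paul (knave) says "Either Frank or Paul is a knight, but not both" - this is FALSE (a lie) because Frank is a knave and Paul is a knave.
- Frank (knave) says "Paul tells the truth" - this is FALSE (a lie) because Paul is a knave.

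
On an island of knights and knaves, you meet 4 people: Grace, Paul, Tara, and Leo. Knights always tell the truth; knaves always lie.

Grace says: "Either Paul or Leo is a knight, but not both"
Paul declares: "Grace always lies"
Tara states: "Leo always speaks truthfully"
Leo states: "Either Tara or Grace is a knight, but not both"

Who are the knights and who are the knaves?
Grace is a knave.
Paul is a knight.
Tara is a knight.
Leo is a knight.

Verification:
- Grace (knave) says "Either Paul or Leo is a knight, but not both" - this is FALSE (a lie) because Paul is a knight and Leo is a knight.
- Paul (knight) says "Grace always lies" - this is TRUE because Grace is a knave.
- Tara (knight) says "Leo always speaks truthfully" - this is TRUE because Leo is a knight.
- Leo (knight) says "Either Tara or Grace is a knight, but not both" - this is TRUE because Tara is a knight and Grace is a knave.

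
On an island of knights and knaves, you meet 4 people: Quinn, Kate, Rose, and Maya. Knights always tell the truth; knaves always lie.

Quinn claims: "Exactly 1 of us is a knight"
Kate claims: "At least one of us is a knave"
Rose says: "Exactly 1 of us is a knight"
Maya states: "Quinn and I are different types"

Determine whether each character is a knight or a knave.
Quinn is a knave.
Kate is a knight.
Rose is a knave.
Maya is a knight.

Verification:
- Quinn (knave) says "Exactly 1 of us is a knight" - this is FALSE (a lie) because there are 2 knights.
- Kate (knight) says "At least one of us is a knave" - this is TRUE because Quinn and Rose are knaves.
- Rose (knave) says "Exactly 1 of us is a knight" - this is FALSE (a lie) because there are 2 knights.
- Maya (knight) says "Quinn and I are different types" - this is TRUE because Maya is a knight and Quinn is a knave.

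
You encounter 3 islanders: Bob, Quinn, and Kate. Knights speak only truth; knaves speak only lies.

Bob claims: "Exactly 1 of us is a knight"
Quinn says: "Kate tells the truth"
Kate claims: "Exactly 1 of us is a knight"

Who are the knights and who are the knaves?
Bob is a knave.
Quinn is a knave.
Kate is a knave.

Verification:
- Bob (knave) says "Exactly 1 of us is a knight" - this is FALSE (a lie) because there are 0 knights.
- Quinn (knave) says "Kate tells the truth" - this is FALSE (a lie) because Kate is a knave.
- Kate (knave) says "Exactly 1 of us is a knight" - this is FALSE (a lie) because there are 0 knights.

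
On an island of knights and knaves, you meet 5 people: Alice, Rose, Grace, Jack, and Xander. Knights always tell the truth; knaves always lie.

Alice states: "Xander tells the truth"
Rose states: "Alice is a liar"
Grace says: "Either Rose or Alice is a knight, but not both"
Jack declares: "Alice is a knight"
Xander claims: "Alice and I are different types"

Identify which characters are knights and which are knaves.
Alice is a knave.
Rose is a knight.
Grace is a knight.
Jack is a knave.
Xander is a knave.

Verification:
- Alice (knave) says "Xander tells the truth" - this is FALSE (a lie) because Xander is a knave.
- Rose (knight) says "Alice is a liar" - this is TRUE because Alice is a knave.
- Grace (knight) says "Either Rose or Alice is a knight, but not both" - this is TRUE because Rose is a knight and Alice is a knave.
- Jack (knave) says "Alice is a knight" - this is FALSE (a lie) because Alice is a knave.
- Xander (knave) says "Alice and I are different types" - this is FALSE (a lie) because Xander is a knave and Alice is a knave.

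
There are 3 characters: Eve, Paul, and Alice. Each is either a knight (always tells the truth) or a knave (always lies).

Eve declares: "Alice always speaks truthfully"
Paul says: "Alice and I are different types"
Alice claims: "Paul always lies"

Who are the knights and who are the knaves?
Eve is a knave.
Paul is a knight.
Alice is a knave.

Verification:
- Eve (knave) says "Alice always speaks truthfully" - this is FALSE (a lie) because Alice is a knave.
- Paul (knight) says "Alice and I are different types" - this is TRUE because Paul is a knight and Alice is a knave.
- Alice (knave) says "Paul always lies" - this is FALSE (a lie) because Paul is a knight.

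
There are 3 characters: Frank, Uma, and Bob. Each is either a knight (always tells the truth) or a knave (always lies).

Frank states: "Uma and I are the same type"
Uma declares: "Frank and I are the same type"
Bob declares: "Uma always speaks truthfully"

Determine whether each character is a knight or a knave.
Frank is a knight.
Uma is a knight.
Bob is a knight.

Verification:
- Frank (knight) says "Uma and I are the same type" - this is TRUE because Frank is a knight and Uma is a knight.
- Uma (knight) says "Frank and I are the same type" - this is TRUE because Uma is a knight and Frank is a knight.
- Bob (knight) says "Uma always speaks truthfully" - this is TRUE because Uma is a knight.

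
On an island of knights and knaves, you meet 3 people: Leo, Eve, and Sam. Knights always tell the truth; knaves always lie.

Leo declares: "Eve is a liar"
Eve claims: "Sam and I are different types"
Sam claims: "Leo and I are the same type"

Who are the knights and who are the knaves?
Leo is a knight.
Eve is a knave.
Sam is a knave.

Verification:
- Leo (knight) says "Eve is a liar" - this is TRUE because Eve is a knave.
- Eve (knave) says "Sam and I are different types" - this is FALSE (a lie) because Eve is a knave and Sam is a knave.
- Sam (knave) says "Leo and I are the same type" - this is FALSE (a lie) because Sam is a knave and Leo is a knight.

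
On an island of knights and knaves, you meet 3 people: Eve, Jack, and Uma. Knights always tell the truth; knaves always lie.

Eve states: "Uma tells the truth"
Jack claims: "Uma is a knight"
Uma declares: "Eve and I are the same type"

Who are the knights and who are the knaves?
Eve is a knight.
Jack is a knight.
Uma is a knight.

Verification:
- Eve (knight) says "Uma tells the truth" - this is TRUE because Uma is a knight.
- Jack (knight) says "Uma is a knight" - this is TRUE because Uma is a knight.
- Uma (knight) says "Eve and I are the same type" - this is TRUE because Uma is a knight and Eve is a knight.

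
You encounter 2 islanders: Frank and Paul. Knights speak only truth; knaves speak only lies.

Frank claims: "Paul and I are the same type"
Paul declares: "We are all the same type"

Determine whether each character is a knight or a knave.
Frank is a knight.
Paul is a knight.

Verification:
- Frank (knight) says "Paul and I are the same type" - this is TRUE because Frank is a knight and Paul is a knight.
- Paul (knight) says "We are all the same type" - this is TRUE because Frank and Paul are knights.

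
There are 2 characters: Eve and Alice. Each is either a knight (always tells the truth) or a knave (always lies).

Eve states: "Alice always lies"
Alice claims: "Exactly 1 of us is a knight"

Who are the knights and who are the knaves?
Eve is a knave.
Alice is a knight.

Verification:
- Eve (knave) says "Alice always lies" - this is FALSE (a lie) because Alice is a knight.
- Alice (knight) says "Exactly 1 of us is a knight" - this is TRUE because there are 1 knights.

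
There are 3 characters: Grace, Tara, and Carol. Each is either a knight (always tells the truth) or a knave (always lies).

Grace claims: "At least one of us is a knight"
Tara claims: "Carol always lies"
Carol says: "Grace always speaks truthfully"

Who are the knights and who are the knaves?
Grace is a knight.
Tara is a knave.
Carol is a knight.

Verification:
- Grace (knight) says "At least one of us is a knight" - this is TRUE because Grace and Carol are knights.
- Tara (knave) says "Carol always lies" - this is FALSE (a lie) because Carol is a knight.
- Carol (knight) says "Grace always speaks truthfully" - this is TRUE because Grace is a knight.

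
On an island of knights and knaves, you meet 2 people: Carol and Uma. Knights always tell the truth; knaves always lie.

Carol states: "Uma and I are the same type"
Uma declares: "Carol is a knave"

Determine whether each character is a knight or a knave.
Carol is a knave.
Uma is a knight.

Verification:
- Carol (knave) says "Uma and I are the same type" - this is FALSE (a lie) because Carol is a knave and Uma is a knight.
- Uma (knight) says "Carol is a knave" - this is TRUE because Carol is a knave.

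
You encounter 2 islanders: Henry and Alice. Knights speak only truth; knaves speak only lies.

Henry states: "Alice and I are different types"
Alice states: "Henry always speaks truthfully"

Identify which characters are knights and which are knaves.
Henry is a knave.
Alice is a knave.

Verification:
- Henry (knave) says "Alice and I are different types" - this is FALSE (a lie) because Henry is a knave and Alice is a knave.
- Alice (knave) says "Henry always speaks truthfully" - this is FALSE (a lie) because Henry is a knave.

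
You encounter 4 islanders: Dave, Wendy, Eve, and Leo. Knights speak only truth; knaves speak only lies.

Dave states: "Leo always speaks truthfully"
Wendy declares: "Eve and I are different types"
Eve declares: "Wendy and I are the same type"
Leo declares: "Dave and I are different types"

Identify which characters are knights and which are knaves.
Dave is a knave.
Wendy is a knight.
Eve is a knave.
Leo is a knave.

Verification:
- Dave (knave) says "Leo always speaks truthfully" - this is FALSE (a lie) because Leo is a knave.
- Wendy (knight) says "Eve and I are different types" - this is TRUE because Wendy is a knight and Eve is a knave.
- Eve (knave) says "Wendy and I are the same type" - this is FALSE (a lie) because Eve is a knave and Wendy is a knight.
- Leo (knave) says "Dave and I are different types" - this is FALSE (a lie) because Leo is a knave and Dave is a knave.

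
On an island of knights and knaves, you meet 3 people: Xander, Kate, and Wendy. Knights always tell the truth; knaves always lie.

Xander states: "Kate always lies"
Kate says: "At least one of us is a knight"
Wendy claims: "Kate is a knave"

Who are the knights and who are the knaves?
Xander is a knave.
Kate is a knight.
Wendy is a knave.

Verification:
- Xander (knave) says "Kate always lies" - this is FALSE (a lie) because Kate is a knight.
- Kate (knight) says "At least one of us is a knight" - this is TRUE because Kate is a knight.
- Wendy (knave) says "Kate is a knave" - this is FALSE (a lie) because Kate is a knight.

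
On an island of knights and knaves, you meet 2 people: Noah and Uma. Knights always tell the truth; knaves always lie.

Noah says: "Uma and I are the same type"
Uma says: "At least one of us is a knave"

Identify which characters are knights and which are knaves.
Noah is a knave.
Uma is a knight.

Verification:
- Noah (knave) says "Uma and I are the same type" - this is FALSE (a lie) because Noah is a knave and Uma is a knight.
- Uma (knight) says "At least one of us is a knave" - this is TRUE because Noah is a knave.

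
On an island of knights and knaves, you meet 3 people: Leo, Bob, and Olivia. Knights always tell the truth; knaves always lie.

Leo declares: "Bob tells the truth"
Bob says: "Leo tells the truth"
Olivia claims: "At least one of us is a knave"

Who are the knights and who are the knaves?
Leo is a knave.
Bob is a knave.
Olivia is a knight.

Verification:
- Leo (knave) says "Bob tells the truth" - this is FALSE (a lie) because Bob is a knave.
- Bob (knave) says "Leo tells the truth" - this is FALSE (a lie) because Leo is a knave.
- Olivia (knight) says "At least one of us is a knave" - this is TRUE because Leo and Bob are knaves.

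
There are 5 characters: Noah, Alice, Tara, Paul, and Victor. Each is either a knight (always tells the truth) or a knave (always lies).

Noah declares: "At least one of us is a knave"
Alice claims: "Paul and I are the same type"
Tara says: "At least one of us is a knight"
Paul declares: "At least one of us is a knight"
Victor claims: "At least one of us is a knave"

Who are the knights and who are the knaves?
Noah is a knight.
Alice is a knave.
Tara is a knight.
Paul is a knight.
Victor is a knight.

Verification:
- Noah (knight) says "At least one of us is a knave" - this is TRUE because Alice is a knave.
- Alice (knave) says "Paul and I are the same type" - this is FALSE (a lie) because Alice is a knave and Paul is a knight.
- Tara (knight) says "At least one of us is a knight" - this is TRUE because Noah, Tara, Paul, and Victor are knights.
- Paul (knight) says "At least one of us is a knight" - this is TRUE because Noah, Tara, Paul, and Victor are knights.
- Victor (knight) says "At least one of us is a knave" - this is TRUE because Alice is a knave.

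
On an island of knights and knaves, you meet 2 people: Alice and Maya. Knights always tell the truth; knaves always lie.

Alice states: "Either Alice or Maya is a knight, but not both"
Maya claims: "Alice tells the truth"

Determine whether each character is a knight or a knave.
Alice is a knave.
Maya is a knave.

Verification:
- Alice (knave) says "Either Alice or Maya is a knight, but not both" - this is FALSE (a lie) because Alice is a knave and Maya is a knave.
- Maya (knave) says "Alice tells the truth" - this is FALSE (a lie) because Alice is a knave.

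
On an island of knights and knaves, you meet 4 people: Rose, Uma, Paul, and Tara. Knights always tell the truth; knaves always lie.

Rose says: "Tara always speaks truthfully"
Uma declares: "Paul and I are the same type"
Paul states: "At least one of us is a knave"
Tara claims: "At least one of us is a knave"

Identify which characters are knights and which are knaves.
Rose is a knight.
Uma is a knave.
Paul is a knight.
Tara is a knight.

Verification:
- Rose (knight) says "Tara always speaks truthfully" - this is TRUE because Tara is a knight.
- Uma (knave) says "Paul and I are the same type" - this is FALSE (a lie) because Uma is a knave and Paul is a knight.
- Paul (knight) says "At least one of us is a knave" - this is TRUE because Uma is a knave.
- Tara (knight) says "At least one of us is a knave" - this is TRUE because Uma is a knave.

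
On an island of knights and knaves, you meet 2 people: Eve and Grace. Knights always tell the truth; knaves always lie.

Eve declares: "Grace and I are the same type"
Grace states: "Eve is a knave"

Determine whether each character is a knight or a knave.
Eve is a knave.
Grace is a knight.

Verification:
- Eve (knave) says "Grace and I are the same type" - this is FALSE (a lie) because Eve is a knave and Grace is a knight.
- Grace (knight) says "Eve is a knave" - this is TRUE because Eve is a knave.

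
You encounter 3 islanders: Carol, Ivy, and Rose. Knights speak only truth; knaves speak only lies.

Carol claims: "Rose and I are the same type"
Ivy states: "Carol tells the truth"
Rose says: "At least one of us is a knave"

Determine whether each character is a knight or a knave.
Carol is a knave.
Ivy is a knave.
Rose is a knight.

Verification:
- Carol (knave) says "Rose and I are the same type" - this is FALSE (a lie) because Carol is a knave and Rose is a knight.
- Ivy (knave) says "Carol tells the truth" - this is FALSE (a lie) because Carol is a knave.
- Rose (knight) says "At least one of us is a knave" - this is TRUE because Carol and Ivy are knaves.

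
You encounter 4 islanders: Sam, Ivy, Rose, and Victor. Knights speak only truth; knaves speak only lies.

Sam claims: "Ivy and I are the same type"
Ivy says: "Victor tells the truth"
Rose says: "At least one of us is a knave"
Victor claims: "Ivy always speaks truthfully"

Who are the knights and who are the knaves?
Sam is a knave.
Ivy is a knight.
Rose is a knight.
Victor is a knight.

Verification:
- Sam (knave) says "Ivy and I are the same type" - this is FALSE (a lie) because Sam is a knave and Ivy is a knight.
- Ivy (knight) says "Victor tells the truth" - this is TRUE because Victor is a knight.
- Rose (knight) says "At least one of us is a knave" - this is TRUE because Sam is a knave.
- Victor (knight) says "Ivy always speaks truthfully" - this is TRUE because Ivy is a knight.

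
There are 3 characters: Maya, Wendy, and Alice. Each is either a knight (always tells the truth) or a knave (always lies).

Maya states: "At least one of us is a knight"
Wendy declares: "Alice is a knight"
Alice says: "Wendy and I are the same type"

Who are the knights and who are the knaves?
Maya is a knight.
Wendy is a knight.
Alice is a knight.

Verification:
- Maya (knight) says "At least one of us is a knight" - this is TRUE because Maya, Wendy, and Alice are knights.
- Wendy (knight) says "Alice is a knight" - this is TRUE because Alice is a knight.
- Alice (knight) says "Wendy and I are the same type" - this is TRUE because Alice is a knight and Wendy is a knight.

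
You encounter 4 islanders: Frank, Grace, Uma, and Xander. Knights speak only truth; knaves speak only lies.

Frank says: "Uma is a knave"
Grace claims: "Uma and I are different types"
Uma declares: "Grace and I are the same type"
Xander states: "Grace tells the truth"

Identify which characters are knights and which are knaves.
Frank is a knight.
Grace is a knight.
Uma is a knave.
Xander is a knight.

Verification:
- Frank (knight) says "Uma is a knave" - this is TRUE because Uma is a knave.
- Grace (knight) says "Uma and I are different types" - this is TRUE because Grace is a knight and Uma is a knave.
- Uma (knave) says "Grace and I are the same type" - this is FALSE (a lie) because Uma is a knave and Grace is a knight.
- Xander (knight) says "Grace tells the truth" - this is TRUE because Grace is a knight.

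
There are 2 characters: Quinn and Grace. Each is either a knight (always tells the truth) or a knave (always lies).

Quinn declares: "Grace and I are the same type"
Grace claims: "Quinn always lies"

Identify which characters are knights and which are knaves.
Quinn is a knave.
Grace is a knight.

Verification:
- Quinn (knave) says "Grace and I are the same type" - this is FALSE (a lie) because Quinn is a knave and Grace is a knight.
- Grace (knight) says "Quinn always lies" - this is TRUE because Quinn is a knave.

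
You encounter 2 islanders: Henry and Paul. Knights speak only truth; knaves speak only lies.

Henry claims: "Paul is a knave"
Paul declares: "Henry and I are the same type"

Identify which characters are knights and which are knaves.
Henry is a knight.
Paul is a knave.

Verification:
- Henry (knight) says "Paul is a knave" - this is TRUE because Paul is a knave.
- Paul (knave) says "Henry and I are the same type" - this is FALSE (a lie) because Paul is a knave and Henry is a knight.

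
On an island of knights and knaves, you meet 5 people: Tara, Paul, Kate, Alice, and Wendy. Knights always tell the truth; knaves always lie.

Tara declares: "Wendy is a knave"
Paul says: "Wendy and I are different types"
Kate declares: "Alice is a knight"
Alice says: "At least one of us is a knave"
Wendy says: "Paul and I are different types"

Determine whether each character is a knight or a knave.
Tara is a knight.
Paul is a knave.
Kate is a knight.
Alice is a knight.
Wendy is a knave.

Verification:
- Tara (knight) says "Wendy is a knave" - this is TRUE because Wendy is a knave.
- Paul (knave) says "Wendy and I are different types" - this is FALSE (a lie) because Paul is a knave and Wendy is a knave.
- Kate (knight) says "Alice is a knight" - this is TRUE because Alice is a knight.
- Alice (knight) says "At least one of us is a knave" - this is TRUE because Paul and Wendy are knaves.
- Wendy (knave) says "Paul and I are different types" - this is FALSE (a lie) because Wendy is a knave and Paul is a knave.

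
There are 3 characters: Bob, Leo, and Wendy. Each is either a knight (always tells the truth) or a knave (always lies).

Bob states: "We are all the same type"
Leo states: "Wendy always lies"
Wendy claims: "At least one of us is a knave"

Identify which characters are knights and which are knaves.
Bob is a knave.
Leo is a knave.
Wendy is a knight.

Verification:
- Bob (knave) says "We are all the same type" - this is FALSE (a lie) because Wendy is a knight and Bob and Leo are knaves.
- Leo (knave) says "Wendy always lies" - this is FALSE (a lie) because Wendy is a knight.
- Wendy (knight) says "At least one of us is a knave" - this is TRUE because Bob and Leo are knaves.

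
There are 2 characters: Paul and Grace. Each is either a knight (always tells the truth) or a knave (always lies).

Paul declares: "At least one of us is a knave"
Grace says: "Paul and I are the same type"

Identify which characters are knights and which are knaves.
Paul is a knight.
Grace is a knave.

Verification:
- Paul (knight) says "At least one of us is a knave" - this is TRUE because Grace is a knave.
- Grace (knave) says "Paul and I are the same type" - this is FALSE (a lie) because Grace is a knave and Paul is a knight.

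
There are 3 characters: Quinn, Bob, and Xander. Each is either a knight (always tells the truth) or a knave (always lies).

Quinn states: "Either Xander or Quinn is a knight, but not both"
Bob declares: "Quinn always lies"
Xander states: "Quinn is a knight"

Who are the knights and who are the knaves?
Quinn is a knave.
Bob is a knight.
Xander is a knave.

Verification:
- Quinn (knave) says "Either Xander or Quinn is a knight, but not both" - this is FALSE (a lie) because Xander is a knave and Quinn is a knave.
- Bob (knight) says "Quinn always lies" - this is TRUE because Quinn is a knave.
- Xander (knave) says "Quinn is a knight" - this is FALSE (a lie) because Quinn is a knave.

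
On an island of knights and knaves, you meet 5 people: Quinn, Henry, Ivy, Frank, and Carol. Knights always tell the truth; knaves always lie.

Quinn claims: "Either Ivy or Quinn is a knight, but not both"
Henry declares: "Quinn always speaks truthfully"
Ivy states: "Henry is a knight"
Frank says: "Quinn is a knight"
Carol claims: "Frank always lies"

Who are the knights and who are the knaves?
Quinn is a knave.
Henry is a knave.
Ivy is a knave.
Frank is a knave.
Carol is a knight.

Verification:
- Quinn (knave) says "Either Ivy or Quinn is a knight, but not both" - this is FALSE (a lie) because Ivy is a knave and Quinn is a knave.
- Henry (knave) says "Quinn always speaks truthfully" - this is FALSE (a lie) because Quinn is a knave.
- Ivy (knave) says "Henry is a knight" - this is FALSE (a lie) because Henry is a knave.
- Frank (knave) says "Quinn is a knight" - this is FALSE (a lie) because Quinn is a knave.
- Carol (knight) says "Frank always lies" - this is TRUE because Frank is a knave.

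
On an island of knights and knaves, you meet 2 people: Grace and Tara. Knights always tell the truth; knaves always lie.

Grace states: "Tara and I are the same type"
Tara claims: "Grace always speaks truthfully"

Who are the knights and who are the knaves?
Grace is a knight.
Tara is a knight.

Verification:
- Grace (knight) says "Tara and I are the same type" - this is TRUE because Grace is a knight and Tara is a knight.
- Tara (knight) says "Grace always speaks truthfully" - this is TRUE because Grace is a knight.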